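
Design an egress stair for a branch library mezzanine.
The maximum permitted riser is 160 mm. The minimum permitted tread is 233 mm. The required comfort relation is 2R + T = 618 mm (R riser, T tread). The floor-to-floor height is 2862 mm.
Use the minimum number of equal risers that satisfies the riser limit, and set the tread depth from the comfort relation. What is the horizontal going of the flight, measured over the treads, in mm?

5100 mm

⌈2862/160⌉ = 18 risers.
Each riser is 2862/18 = 159 mm (≤ 160 mm).
T = 618 − 2·159 = 300 mm, which satisfies the 233 mm minimum.
Treads = 18 − 1 = 17; going = 17 × 300 = 5100 mm.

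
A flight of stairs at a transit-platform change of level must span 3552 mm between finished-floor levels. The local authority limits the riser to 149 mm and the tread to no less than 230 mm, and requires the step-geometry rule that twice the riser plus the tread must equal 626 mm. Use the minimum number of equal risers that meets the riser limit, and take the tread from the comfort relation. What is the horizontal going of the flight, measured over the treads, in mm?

At most 149 each: 3552/149 = 23.84, giving 24 risers.
Each riser is 3552/24 = 148 mm (≤ 149 mm).
From 2R + T = 626: T = 626 − 296 = 330 mm.
24 risers give 23 treads; going = 23 × 330 = 7590 mm.

7590 mm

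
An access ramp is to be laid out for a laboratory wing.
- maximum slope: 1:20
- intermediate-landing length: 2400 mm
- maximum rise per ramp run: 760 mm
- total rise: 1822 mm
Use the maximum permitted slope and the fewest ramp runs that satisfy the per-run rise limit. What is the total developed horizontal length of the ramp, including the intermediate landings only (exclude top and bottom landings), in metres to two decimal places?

41.24 m

1822 / 760 = 2.397 → round up to 3 ramp runs. That means 2 intermediate landings.
Ramp run (horizontal) at 1:20: 1822 × 20 = 36440 mm.
Intermediate landings: 2 × 2400 = 4800 mm.
Developed length = 36440 + 4800 = 41240 mm.
= 41.24 m.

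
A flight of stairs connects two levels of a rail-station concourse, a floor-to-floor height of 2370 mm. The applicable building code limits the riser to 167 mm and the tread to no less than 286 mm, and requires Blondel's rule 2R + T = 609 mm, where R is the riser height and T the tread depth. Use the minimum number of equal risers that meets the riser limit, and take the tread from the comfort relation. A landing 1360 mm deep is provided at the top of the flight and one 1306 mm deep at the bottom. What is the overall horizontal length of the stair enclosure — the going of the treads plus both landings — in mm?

6768 mm

2370 / 167 = 14.19, so 15 risers are needed.
Riser R = 2370 / 15 = 158 mm, within the 167 mm limit.
Tread T = 609 − 2 × 158 = 293 mm (≥ 286 mm).
Treads = 15 − 1 = 14; going = 14 × 293 = 4102 mm.
Add landings: 4102 + 1360 + 1306 = 6768 mm.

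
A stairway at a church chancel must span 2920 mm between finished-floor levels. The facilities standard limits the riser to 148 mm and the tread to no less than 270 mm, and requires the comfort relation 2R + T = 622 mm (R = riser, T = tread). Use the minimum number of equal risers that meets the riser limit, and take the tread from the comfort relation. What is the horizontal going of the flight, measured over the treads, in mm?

At most 148 each: 2920/148 = 19.73, giving 20 risers.
R = 2920 ÷ 20 = 146 mm.
From 2R + T = 622: T = 622 − 292 = 330 mm.
Going = (20 − 1) × 330 = 6270 mm.

6270 mm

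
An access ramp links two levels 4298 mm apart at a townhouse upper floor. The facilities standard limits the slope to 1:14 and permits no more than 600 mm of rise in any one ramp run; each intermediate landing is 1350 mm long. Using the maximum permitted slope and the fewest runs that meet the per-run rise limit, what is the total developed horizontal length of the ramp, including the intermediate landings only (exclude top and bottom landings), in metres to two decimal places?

69.62 m

4298 / 600 = 7.16, so 8 ramp runs are needed. That means 7 intermediate landings.
Ramp run (horizontal) at 1:14: 4298 × 14 = 60172 mm.
7 intermediate landings contribute 7 × 1350 = 9450 mm.
Developed length = 60172 + 9450 = 69622 mm.
= 69.62 m.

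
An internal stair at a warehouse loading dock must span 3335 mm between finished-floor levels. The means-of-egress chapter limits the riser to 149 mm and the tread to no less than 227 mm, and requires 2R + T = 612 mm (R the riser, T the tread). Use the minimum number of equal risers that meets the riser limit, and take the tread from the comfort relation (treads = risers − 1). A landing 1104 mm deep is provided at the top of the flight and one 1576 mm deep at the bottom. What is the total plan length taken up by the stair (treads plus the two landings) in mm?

At most 149 each: 3335/149 = 22.38, giving 23 risers.
R = 3335 ÷ 23 = 145 mm.
From 2R + T = 612: T = 612 − 290 = 322 mm.
23 risers give 22 treads; going = 22 × 322 = 7084 mm.
Enclosure = 7084 + 1104 + 1576 = 9764 mm.

9764 mm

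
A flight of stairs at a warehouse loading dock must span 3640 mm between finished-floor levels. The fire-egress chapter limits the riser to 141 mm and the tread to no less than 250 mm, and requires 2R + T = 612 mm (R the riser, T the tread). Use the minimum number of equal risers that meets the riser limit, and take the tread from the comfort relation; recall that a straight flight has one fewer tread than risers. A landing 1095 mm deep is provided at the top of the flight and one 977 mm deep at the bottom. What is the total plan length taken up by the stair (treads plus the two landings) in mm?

⌈3640/141⌉ = 26 risers.
R = 3640 ÷ 26 = 140 mm.
Tread T = 612 − 2 × 140 = 332 mm (≥ 250 mm).
26 risers give 25 treads; going = 25 × 332 = 8300 mm.
Add landings: 8300 + 1095 + 977 = 10372 mm.

10372 mm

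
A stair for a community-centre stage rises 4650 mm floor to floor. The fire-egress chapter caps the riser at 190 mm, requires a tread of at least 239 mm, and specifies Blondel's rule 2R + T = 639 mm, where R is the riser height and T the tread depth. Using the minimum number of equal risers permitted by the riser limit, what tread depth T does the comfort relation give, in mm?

At most 190 each: 4650/190 = 24.47, giving 25 risers.
Each riser is 4650/25 = 186 mm (≤ 190 mm).
Tread T = 639 − 2 × 186 = 267 mm (≥ 239 mm).

267 mm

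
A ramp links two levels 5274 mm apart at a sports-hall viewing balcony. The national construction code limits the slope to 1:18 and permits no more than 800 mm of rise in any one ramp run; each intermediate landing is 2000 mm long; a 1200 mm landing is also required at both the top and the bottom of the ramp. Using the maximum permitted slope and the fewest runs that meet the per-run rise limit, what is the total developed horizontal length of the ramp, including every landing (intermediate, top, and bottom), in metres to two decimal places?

109.33 m

⌈5274/800⌉ = 7 ramp runs. That means 6 intermediate landings.
Ramp run (horizontal) at 1:18: 5274 × 18 = 94932 mm.
Intermediate landings: 6 × 2000 = 12000 mm.
Top and bottom landings: 2 × 1200 = 2400 mm.
Total = 94932 + 12000 + 2400 = 109332 mm.
= 109.33 m.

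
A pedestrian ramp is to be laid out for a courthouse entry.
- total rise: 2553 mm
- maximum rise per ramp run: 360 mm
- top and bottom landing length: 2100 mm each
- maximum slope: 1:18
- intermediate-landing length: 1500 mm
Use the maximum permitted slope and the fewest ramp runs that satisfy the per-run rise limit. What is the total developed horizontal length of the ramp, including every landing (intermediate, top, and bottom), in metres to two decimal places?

2553 / 360 = 7.092 → round up to 8 ramp runs. That means 7 intermediate landings.
Ramp run (horizontal) at 1:18: 2553 × 18 = 45954 mm.
Intermediate landings: 7 × 1500 = 10500 mm.
Top and bottom landings: 2 × 2100 = 4200 mm.
Total = 45954 + 10500 + 4200 = 60654 mm.
= 60.65 m.

60.65 m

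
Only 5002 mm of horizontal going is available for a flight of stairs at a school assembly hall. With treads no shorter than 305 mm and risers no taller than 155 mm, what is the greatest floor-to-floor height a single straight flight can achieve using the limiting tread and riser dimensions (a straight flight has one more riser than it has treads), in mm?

2635 mm

Treads that fit: ⌊5002 / 305⌋ = 16.
Risers = treads + 1 = 17.
Maximum height = 17 × 155 = 2635 mm.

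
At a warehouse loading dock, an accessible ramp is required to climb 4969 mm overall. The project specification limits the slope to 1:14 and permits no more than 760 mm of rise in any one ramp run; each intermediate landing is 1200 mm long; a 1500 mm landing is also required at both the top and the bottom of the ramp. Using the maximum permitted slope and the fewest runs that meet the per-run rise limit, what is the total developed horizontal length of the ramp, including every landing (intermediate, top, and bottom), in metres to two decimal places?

At most 760 each: 4969/760 = 6.54, giving 7 ramp runs. That means 6 intermediate landings.
Ramp run (horizontal) at 1:14: 4969 × 14 = 69566 mm.
Intermediate landings: 6 × 1200 = 7200 mm.
Top and bottom landings: 2 × 1500 = 3000 mm.
Total = 69566 + 7200 + 3000 = 79766 mm.
= 79.77 m.

79.77 m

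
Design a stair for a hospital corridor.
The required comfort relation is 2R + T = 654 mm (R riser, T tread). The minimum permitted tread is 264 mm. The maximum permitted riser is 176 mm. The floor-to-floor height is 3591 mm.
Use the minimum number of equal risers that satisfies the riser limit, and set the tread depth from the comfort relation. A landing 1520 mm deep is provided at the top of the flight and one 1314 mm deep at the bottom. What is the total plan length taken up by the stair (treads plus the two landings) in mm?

At most 176 each: 3591/176 = 20.40, giving 21 risers.
Each riser is 3591/21 = 171 mm (≤ 176 mm).
From 2R + T = 654: T = 654 − 342 = 312 mm.
Treads = 21 − 1 = 20; going = 20 × 312 = 6240 mm.
Enclosure = 6240 + 1520 + 1314 = 9074 mm.

9074 mm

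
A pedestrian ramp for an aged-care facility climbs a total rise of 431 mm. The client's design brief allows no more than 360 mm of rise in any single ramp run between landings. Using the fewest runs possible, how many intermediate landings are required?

1 intermediate landings

⌈431/360⌉ = 2 ramp runs.
2 runs are separated by 1 intermediate landings.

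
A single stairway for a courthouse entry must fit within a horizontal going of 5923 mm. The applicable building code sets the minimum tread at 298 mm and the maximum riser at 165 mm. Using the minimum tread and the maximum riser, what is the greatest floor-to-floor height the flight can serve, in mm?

3300 mm

Treads that fit: ⌊5923 / 298⌋ = 19.
Risers = treads + 1 = 20.
Maximum height = 20 × 165 = 3300 mm.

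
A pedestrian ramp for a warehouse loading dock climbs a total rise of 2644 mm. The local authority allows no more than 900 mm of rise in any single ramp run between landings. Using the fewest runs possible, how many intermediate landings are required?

At most 900 each: 2644/900 = 2.94, giving 3 ramp runs.
3 runs are separated by 2 intermediate landings.

2 intermediate landings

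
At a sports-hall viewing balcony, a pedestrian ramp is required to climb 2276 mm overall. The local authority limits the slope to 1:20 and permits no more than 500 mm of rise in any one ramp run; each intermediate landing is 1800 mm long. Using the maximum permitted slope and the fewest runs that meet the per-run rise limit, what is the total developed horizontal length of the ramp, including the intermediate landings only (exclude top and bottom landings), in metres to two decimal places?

2276 / 500 = 4.552 → round up to 5 ramp runs. That means 4 intermediate landings.
Ramp run (horizontal) at 1:20: 2276 × 20 = 45520 mm.
4 intermediate landings contribute 4 × 1800 = 7200 mm.
Total developed length = 45520 + 7200 = 52720 mm.
= 52.72 m.

52.72 m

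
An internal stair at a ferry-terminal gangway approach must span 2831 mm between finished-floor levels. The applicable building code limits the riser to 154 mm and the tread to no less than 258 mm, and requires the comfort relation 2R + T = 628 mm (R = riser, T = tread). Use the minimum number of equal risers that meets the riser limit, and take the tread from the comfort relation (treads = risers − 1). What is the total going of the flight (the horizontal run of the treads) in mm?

2831 / 154 = 18.38, so 19 risers are needed.
Riser R = 2831 / 19 = 149 mm, within the 154 mm limit.
T = 628 − 2·149 = 330 mm, which satisfies the 258 mm minimum.
Treads = 19 − 1 = 18; going = 18 × 330 = 5940 mm.

5940 mm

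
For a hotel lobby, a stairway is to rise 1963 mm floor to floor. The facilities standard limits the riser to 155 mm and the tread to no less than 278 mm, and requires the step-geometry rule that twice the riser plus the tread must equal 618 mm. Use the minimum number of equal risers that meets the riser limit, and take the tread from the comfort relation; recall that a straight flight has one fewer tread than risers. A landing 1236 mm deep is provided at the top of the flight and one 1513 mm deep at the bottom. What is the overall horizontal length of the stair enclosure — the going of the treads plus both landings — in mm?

6541 mm

1963 / 155 = 12.66, so 13 risers are needed.
R = 1963 ÷ 13 = 151 mm.
Tread T = 618 − 2 × 151 = 316 mm (≥ 278 mm).
13 risers give 12 treads; going = 12 × 316 = 3792 mm.
Add landings: 3792 + 1236 + 1513 = 6541 mm.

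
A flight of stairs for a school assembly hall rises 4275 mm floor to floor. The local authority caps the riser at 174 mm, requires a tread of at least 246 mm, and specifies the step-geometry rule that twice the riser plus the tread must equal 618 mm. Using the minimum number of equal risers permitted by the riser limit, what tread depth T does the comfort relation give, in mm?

⌈4275/174⌉ = 25 risers.
R = 4275 ÷ 25 = 171 mm.
Tread T = 618 − 2 × 171 = 276 mm (≥ 246 mm).

276 mm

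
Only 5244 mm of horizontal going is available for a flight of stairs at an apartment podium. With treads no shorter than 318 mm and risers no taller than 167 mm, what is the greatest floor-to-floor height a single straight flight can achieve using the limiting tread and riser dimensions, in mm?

5244 / 318 = 16.49, so 16 treads fit.
Risers = treads + 1 = 17.
Maximum height = 17 × 167 = 2839 mm.

2839 mm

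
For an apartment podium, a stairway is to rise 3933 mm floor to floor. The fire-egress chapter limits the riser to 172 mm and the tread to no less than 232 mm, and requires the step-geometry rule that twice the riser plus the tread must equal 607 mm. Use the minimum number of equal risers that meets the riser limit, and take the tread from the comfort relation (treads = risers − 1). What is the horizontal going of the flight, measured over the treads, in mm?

At most 172 each: 3933/172 = 22.87, giving 23 risers.
Riser R = 3933 / 23 = 171 mm, within the 172 mm limit.
T = 607 − 2·171 = 265 mm, which satisfies the 232 mm minimum.
23 risers give 22 treads; going = 22 × 265 = 5830 mm.

5830 mm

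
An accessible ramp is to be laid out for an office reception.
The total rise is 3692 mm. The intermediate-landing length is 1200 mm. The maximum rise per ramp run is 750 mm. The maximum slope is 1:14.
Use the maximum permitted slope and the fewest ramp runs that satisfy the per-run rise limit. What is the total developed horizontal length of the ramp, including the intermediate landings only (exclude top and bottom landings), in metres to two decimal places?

56.49 m

⌈3692/750⌉ = 5 ramp runs. That means 4 intermediate landings.
Horizontal run for 3692 mm of rise at 1:14 is 3692 × 14 = 51688 mm.
4 intermediate landings contribute 4 × 1200 = 4800 mm.
Developed length = 51688 + 4800 = 56488 mm.
= 56.49 m.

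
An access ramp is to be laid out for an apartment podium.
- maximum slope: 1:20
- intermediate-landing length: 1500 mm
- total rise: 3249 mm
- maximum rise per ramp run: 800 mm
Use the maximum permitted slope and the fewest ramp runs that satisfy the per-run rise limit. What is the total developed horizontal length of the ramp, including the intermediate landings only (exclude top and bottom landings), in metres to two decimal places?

70.98 m

⌈3249/800⌉ = 5 ramp runs. That means 4 intermediate landings.
Horizontal run for 3249 mm of rise at 1:20 is 3249 × 20 = 64980 mm.
4 intermediate landings contribute 4 × 1500 = 6000 mm.
Total developed length = 64980 + 6000 = 70980 mm.
= 70.98 m.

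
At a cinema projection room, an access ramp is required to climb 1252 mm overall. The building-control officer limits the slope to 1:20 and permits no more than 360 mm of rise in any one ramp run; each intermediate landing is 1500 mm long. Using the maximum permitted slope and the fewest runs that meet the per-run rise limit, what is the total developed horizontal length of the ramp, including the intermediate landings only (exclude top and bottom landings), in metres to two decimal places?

29.54 m

At most 360 each: 1252/360 = 3.48, giving 4 ramp runs. That means 3 intermediate landings.
Horizontal run for 1252 mm of rise at 1:20 is 1252 × 20 = 25040 mm.
3 intermediate landings contribute 3 × 1500 = 4500 mm.
Developed length = 25040 + 4500 = 29540 mm.
= 29.54 m.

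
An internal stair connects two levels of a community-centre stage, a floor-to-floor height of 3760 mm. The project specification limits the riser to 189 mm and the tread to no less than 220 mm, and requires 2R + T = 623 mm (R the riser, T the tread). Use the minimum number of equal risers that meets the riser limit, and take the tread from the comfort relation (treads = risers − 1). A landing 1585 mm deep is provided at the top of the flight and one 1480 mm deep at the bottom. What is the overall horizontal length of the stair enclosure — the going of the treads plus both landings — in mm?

3760 / 189 = 19.894 → round up to 20 risers.
R = 3760 ÷ 20 = 188 mm.
From 2R + T = 623: T = 623 − 376 = 247 mm.
Treads = 20 − 1 = 19; going = 19 × 247 = 4693 mm.
Add landings: 4693 + 1585 + 1480 = 7758 mm.

7758 mm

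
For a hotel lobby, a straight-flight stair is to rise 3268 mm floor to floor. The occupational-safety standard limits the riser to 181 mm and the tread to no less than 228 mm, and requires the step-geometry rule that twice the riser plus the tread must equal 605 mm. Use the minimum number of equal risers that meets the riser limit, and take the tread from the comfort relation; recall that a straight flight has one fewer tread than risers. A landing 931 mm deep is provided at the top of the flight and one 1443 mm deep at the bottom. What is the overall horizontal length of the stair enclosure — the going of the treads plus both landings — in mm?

3268 / 181 = 18.06, so 19 risers are needed.
Riser R = 3268 / 19 = 172 mm, within the 181 mm limit.
T = 605 − 2·172 = 261 mm, which satisfies the 228 mm minimum.
Treads = 19 − 1 = 18; going = 18 × 261 = 4698 mm.
Add landings: 4698 + 931 + 1443 = 7072 mm.

7072 mm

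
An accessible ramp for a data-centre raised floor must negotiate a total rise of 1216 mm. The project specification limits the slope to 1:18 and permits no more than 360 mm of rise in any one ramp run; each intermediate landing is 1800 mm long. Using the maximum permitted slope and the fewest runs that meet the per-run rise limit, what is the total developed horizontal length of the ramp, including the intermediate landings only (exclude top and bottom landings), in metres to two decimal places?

At most 360 each: 1216/360 = 3.38, giving 4 ramp runs. That means 3 intermediate landings.
Ramp run (horizontal) at 1:18: 1216 × 18 = 21888 mm.
Intermediate landings: 3 × 1800 = 5400 mm.
Total developed length = 21888 + 5400 = 27288 mm.
= 27.29 m.

27.29 m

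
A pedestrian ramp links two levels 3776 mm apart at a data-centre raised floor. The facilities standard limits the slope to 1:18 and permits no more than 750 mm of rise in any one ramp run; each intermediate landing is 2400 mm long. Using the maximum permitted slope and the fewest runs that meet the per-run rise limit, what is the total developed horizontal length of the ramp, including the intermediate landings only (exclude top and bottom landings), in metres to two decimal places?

79.97 m

⌈3776/750⌉ = 6 ramp runs. That means 5 intermediate landings.
Horizontal run for 3776 mm of rise at 1:18 is 3776 × 18 = 67968 mm.
Intermediate landings: 5 × 2400 = 12000 mm.
Total developed length = 67968 + 12000 = 79968 mm.
= 79.97 m.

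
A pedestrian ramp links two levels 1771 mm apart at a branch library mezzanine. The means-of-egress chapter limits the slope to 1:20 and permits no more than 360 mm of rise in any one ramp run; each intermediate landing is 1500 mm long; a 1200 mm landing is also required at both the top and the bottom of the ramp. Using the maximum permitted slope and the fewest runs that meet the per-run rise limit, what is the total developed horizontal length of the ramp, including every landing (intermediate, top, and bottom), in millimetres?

43820 mm

1771 / 360 = 4.92, so 5 ramp runs are needed. That means 4 intermediate landings.
Horizontal run for 1771 mm of rise at 1:20 is 1771 × 20 = 35420 mm.
4 intermediate landings contribute 4 × 1500 = 6000 mm.
Top and bottom landings: 2 × 1200 = 2400 mm.
Total = 35420 + 6000 + 2400 = 43820 mm.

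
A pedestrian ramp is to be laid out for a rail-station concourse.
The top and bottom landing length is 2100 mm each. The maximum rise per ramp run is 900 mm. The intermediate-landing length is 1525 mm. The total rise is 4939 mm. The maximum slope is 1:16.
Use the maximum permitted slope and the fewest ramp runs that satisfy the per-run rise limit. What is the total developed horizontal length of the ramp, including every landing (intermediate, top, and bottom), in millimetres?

90849 mm

4939 / 900 = 5.488 → round up to 6 ramp runs. That means 5 intermediate landings.
Ramp run (horizontal) at 1:16: 4939 × 16 = 79024 mm.
Intermediate landings: 5 × 1525 = 7625 mm.
Top and bottom landings: 2 × 2100 = 4200 mm.
Total = 79024 + 7625 + 4200 = 90849 mm.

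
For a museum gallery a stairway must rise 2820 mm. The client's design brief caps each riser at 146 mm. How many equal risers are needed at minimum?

20 risers

2820 / 146 = 19.32, so 20 risers are needed.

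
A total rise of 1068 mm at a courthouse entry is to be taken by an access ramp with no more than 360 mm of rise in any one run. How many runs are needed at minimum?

1068 / 360 = 2.97, so 3 ramp runs are needed.

3 runs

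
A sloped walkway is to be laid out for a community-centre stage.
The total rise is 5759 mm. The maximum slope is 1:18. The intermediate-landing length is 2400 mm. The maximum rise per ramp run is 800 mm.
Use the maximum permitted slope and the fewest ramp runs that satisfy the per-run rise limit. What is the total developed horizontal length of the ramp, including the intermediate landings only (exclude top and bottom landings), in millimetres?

120462 mm

⌈5759/800⌉ = 8 ramp runs. That means 7 intermediate landings.
Horizontal run for 5759 mm of rise at 1:18 is 5759 × 18 = 103662 mm.
7 intermediate landings contribute 7 × 2400 = 16800 mm.
Total developed length = 103662 + 16800 = 120462 mm.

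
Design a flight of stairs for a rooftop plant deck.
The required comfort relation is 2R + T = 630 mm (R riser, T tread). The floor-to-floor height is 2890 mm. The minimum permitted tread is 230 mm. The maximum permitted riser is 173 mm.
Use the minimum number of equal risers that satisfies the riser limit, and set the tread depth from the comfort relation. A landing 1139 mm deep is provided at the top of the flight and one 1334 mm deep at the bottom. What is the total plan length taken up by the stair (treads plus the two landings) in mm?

2890 / 173 = 16.705 → round up to 17 risers.
R = 2890 ÷ 17 = 170 mm.
T = 630 − 2·170 = 290 mm, which satisfies the 230 mm minimum.
Treads = 17 − 1 = 16; going = 16 × 290 = 4640 mm.
Add landings: 4640 + 1139 + 1334 = 7113 mm.

7113 mm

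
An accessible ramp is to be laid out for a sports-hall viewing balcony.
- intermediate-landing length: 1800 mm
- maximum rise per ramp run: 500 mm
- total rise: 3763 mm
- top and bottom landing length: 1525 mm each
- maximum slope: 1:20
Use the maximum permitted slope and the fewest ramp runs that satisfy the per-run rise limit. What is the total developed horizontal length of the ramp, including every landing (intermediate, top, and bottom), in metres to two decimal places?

90.91 m

3763 / 500 = 7.526 → round up to 8 ramp runs. That means 7 intermediate landings.
Ramp run (horizontal) at 1:20: 3763 × 20 = 75260 mm.
7 intermediate landings contribute 7 × 1800 = 12600 mm.
Top and bottom landings: 2 × 1525 = 3050 mm.
Total = 75260 + 12600 + 3050 = 90910 mm.
= 90.91 m.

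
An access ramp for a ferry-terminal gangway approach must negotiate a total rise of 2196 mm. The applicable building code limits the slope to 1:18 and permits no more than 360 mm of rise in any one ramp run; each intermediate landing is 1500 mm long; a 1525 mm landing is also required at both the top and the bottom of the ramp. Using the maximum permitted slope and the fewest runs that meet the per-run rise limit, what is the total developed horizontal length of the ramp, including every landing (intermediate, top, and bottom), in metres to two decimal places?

51.58 m

2196 / 360 = 6.100 → round up to 7 ramp runs. That means 6 intermediate landings.
Ramp run (horizontal) at 1:18: 2196 × 18 = 39528 mm.
Intermediate landings: 6 × 1500 = 9000 mm.
Top and bottom landings: 2 × 1525 = 3050 mm.
Total = 39528 + 9000 + 3050 = 51578 mm.
= 51.58 m.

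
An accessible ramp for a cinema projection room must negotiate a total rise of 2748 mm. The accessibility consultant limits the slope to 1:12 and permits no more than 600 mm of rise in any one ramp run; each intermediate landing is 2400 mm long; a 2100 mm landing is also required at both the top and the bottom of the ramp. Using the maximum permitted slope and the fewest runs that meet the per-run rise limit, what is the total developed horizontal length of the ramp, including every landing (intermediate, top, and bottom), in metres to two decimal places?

46.78 m

2748 / 600 = 4.58, so 5 ramp runs are needed. That means 4 intermediate landings.
Horizontal run for 2748 mm of rise at 1:12 is 2748 × 12 = 32976 mm.
4 intermediate landings contribute 4 × 2400 = 9600 mm.
Top and bottom landings: 2 × 2100 = 4200 mm.
Total = 32976 + 9600 + 4200 = 46776 mm.
= 46.78 m.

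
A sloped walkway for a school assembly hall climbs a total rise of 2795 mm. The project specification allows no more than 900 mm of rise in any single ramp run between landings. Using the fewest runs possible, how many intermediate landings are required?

⌈2795/900⌉ = 4 ramp runs.
4 runs are separated by 3 intermediate landings.

3 intermediate landings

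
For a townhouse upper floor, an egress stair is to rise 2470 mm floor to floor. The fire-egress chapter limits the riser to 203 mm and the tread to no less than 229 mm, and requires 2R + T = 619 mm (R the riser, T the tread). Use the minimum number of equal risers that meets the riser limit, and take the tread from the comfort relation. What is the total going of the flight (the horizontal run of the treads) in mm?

2868 mm

2470 / 203 = 12.167 → round up to 13 risers.
R = 2470 ÷ 13 = 190 mm.
From 2R + T = 619: T = 619 − 380 = 239 mm.
Going = (13 − 1) × 239 = 2868 mm.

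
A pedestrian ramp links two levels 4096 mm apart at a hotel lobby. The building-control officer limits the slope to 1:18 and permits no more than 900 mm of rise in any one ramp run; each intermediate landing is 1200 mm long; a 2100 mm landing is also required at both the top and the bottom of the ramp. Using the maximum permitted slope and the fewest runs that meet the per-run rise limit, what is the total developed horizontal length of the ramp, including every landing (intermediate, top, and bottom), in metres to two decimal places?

4096 / 900 = 4.551 → round up to 5 ramp runs. That means 4 intermediate landings.
Ramp run (horizontal) at 1:18: 4096 × 18 = 73728 mm.
Intermediate landings: 4 × 1200 = 4800 mm.
Top and bottom landings: 2 × 2100 = 4200 mm.
Total = 73728 + 4800 + 4200 = 82728 mm.
= 82.73 m.

82.73 m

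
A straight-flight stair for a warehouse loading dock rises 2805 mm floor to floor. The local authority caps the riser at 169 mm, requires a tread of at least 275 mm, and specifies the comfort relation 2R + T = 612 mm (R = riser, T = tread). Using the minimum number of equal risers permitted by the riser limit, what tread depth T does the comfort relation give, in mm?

282 mm

⌈2805/169⌉ = 17 risers.
Each riser is 2805/17 = 165 mm (≤ 169 mm).
T = 612 − 2·165 = 282 mm, which satisfies the 275 mm minimum.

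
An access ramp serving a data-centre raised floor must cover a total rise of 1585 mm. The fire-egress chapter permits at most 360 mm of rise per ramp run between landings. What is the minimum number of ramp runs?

5 runs

1585 / 360 = 4.40, so 5 ramp runs are needed.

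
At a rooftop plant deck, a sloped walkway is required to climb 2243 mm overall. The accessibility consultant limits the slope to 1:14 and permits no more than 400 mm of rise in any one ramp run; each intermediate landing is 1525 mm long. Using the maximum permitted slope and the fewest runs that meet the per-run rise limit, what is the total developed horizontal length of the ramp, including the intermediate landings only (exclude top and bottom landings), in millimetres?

39027 mm

At most 400 each: 2243/400 = 5.61, giving 6 ramp runs. That means 5 intermediate landings.
Ramp run (horizontal) at 1:14: 2243 × 14 = 31402 mm.
5 intermediate landings contribute 5 × 1525 = 7625 mm.
Total developed length = 31402 + 7625 = 39027 mm.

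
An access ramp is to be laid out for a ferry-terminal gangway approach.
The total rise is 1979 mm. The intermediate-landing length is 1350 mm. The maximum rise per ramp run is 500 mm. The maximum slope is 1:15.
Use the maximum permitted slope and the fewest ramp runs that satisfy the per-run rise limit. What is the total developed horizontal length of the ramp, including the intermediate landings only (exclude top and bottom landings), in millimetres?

1979 / 500 = 3.96, so 4 ramp runs are needed. That means 3 intermediate landings.
Ramp run (horizontal) at 1:15: 1979 × 15 = 29685 mm.
3 intermediate landings contribute 3 × 1350 = 4050 mm.
Total developed length = 29685 + 4050 = 33735 mm.

33735 mm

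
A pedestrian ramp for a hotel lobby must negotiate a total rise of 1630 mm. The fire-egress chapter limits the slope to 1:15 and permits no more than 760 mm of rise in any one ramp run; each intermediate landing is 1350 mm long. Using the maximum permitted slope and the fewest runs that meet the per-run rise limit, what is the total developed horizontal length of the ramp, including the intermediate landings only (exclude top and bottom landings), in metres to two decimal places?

⌈1630/760⌉ = 3 ramp runs. That means 2 intermediate landings.
Horizontal run for 1630 mm of rise at 1:15 is 1630 × 15 = 24450 mm.
Intermediate landings: 2 × 1350 = 2700 mm.
Developed length = 24450 + 2700 = 27150 mm.
= 27.15 m.

27.15 m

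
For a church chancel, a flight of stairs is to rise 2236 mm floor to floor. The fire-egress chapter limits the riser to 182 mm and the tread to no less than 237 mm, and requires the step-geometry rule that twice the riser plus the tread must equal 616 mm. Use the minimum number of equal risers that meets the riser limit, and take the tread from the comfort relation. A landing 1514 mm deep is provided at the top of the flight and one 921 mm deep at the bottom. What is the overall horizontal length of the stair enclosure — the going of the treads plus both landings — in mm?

2236 / 182 = 12.29, so 13 risers are needed.
R = 2236 ÷ 13 = 172 mm.
Tread T = 616 − 2 × 172 = 272 mm (≥ 237 mm).
Treads = 13 − 1 = 12; going = 12 × 272 = 3264 mm.
Enclosure = 3264 + 1514 + 921 = 5699 mm.

5699 mm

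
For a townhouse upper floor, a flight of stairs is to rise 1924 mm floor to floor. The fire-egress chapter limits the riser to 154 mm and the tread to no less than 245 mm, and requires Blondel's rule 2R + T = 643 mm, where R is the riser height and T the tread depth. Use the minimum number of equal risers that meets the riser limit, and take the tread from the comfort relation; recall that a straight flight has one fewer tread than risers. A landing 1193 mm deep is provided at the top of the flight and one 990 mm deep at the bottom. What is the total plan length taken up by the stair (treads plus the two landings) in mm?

6347 mm

1924 / 154 = 12.49, so 13 risers are needed.
Each riser is 1924/13 = 148 mm (≤ 154 mm).
From 2R + T = 643: T = 643 − 296 = 347 mm.
13 risers give 12 treads; going = 12 × 347 = 4164 mm.
Add landings: 4164 + 1193 + 990 = 6347 mm.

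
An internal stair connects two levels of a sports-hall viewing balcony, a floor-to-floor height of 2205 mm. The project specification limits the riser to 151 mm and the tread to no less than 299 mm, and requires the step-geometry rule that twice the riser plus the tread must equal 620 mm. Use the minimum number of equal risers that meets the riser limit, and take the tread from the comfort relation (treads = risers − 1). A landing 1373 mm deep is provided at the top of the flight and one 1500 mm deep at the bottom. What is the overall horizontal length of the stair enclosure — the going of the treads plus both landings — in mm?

7437 mm

2205 / 151 = 14.60, so 15 risers are needed.
Each riser is 2205/15 = 147 mm (≤ 151 mm).
T = 620 − 2·147 = 326 mm, which satisfies the 299 mm minimum.
Going = (15 − 1) × 326 = 4564 mm.
Add landings: 4564 + 1373 + 1500 = 7437 mm.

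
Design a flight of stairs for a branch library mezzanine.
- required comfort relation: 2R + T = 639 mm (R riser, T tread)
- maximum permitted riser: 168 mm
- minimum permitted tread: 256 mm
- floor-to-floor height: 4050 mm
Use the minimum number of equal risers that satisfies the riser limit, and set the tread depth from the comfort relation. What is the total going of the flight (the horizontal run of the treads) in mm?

4050 / 168 = 24.107 → round up to 25 risers.
Riser R = 4050 / 25 = 162 mm, within the 168 mm limit.
T = 639 − 2·162 = 315 mm, which satisfies the 256 mm minimum.
25 risers give 24 treads; going = 24 × 315 = 7560 mm.

7560 mm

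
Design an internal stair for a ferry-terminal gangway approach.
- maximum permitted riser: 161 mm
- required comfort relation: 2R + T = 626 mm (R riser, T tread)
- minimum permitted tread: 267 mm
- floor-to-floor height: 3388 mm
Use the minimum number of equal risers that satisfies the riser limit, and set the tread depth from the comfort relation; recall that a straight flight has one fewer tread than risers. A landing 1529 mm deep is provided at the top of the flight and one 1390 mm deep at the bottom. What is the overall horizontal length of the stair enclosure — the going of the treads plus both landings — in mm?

3388 / 161 = 21.043 → round up to 22 risers.
Each riser is 3388/22 = 154 mm (≤ 161 mm).
T = 626 − 2·154 = 318 mm, which satisfies the 267 mm minimum.
Treads = 22 − 1 = 21; going = 21 × 318 = 6678 mm.
Enclosure = 6678 + 1529 + 1390 = 9597 mm.

9597 mm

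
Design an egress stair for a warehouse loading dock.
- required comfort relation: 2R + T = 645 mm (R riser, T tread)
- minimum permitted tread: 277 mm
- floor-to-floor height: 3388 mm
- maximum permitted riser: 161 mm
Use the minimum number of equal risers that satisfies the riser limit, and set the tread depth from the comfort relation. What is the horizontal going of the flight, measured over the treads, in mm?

At most 161 each: 3388/161 = 21.04, giving 22 risers.
Riser R = 3388 / 22 = 154 mm, within the 161 mm limit.
Tread T = 645 − 2 × 154 = 337 mm (≥ 277 mm).
Treads = 22 − 1 = 21; going = 21 × 337 = 7077 mm.

7077 mm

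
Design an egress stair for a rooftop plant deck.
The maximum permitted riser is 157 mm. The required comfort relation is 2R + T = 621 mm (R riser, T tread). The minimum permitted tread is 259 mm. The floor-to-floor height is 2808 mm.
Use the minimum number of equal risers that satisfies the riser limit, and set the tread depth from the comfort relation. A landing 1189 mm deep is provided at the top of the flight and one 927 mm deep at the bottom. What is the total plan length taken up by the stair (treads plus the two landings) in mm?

2808 / 157 = 17.885 → round up to 18 risers.
Riser R = 2808 / 18 = 156 mm, within the 157 mm limit.
Tread T = 621 − 2 × 156 = 309 mm (≥ 259 mm).
Going = (18 − 1) × 309 = 5253 mm.
Enclosure = 5253 + 1189 + 927 = 7369 mm.

7369 mm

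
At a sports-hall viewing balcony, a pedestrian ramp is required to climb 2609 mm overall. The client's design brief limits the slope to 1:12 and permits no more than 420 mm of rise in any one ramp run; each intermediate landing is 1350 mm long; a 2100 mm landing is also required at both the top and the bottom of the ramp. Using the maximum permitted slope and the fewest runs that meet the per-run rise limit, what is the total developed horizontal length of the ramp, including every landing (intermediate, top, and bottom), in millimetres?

At most 420 each: 2609/420 = 6.21, giving 7 ramp runs. That means 6 intermediate landings.
Horizontal run for 2609 mm of rise at 1:12 is 2609 × 12 = 31308 mm.
Intermediate landings: 6 × 1350 = 8100 mm.
Top and bottom landings: 2 × 2100 = 4200 mm.
Total = 31308 + 8100 + 4200 = 43608 mm.

43608 mm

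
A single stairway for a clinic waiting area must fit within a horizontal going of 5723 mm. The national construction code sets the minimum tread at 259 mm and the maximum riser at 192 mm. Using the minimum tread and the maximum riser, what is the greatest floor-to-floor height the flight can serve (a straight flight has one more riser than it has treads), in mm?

5723 / 259 = 22.10, so 22 treads fit.
Risers = treads + 1 = 23.
Maximum height = 23 × 192 = 4416 mm.

4416 mm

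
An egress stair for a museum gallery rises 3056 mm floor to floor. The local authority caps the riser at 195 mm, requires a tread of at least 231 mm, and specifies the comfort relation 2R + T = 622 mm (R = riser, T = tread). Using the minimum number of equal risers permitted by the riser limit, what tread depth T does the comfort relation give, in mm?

240 mm

At most 195 each: 3056/195 = 15.67, giving 16 risers.
R = 3056 ÷ 16 = 191 mm.
T = 622 − 2·191 = 240 mm, which satisfies the 231 mm minimum.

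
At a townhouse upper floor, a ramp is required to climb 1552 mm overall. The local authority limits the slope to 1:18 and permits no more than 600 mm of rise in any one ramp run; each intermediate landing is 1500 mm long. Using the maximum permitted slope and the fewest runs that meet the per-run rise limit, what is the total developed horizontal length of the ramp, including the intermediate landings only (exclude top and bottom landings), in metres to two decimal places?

30.94 m

At most 600 each: 1552/600 = 2.59, giving 3 ramp runs. That means 2 intermediate landings.
Ramp run (horizontal) at 1:18: 1552 × 18 = 27936 mm.
Intermediate landings: 2 × 1500 = 3000 mm.
Developed length = 27936 + 3000 = 30936 mm.
= 30.94 m.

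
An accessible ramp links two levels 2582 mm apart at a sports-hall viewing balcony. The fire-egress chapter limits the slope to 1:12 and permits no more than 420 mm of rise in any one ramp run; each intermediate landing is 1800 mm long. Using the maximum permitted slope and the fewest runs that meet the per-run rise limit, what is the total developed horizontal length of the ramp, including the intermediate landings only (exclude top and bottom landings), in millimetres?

⌈2582/420⌉ = 7 ramp runs. That means 6 intermediate landings.
Horizontal run for 2582 mm of rise at 1:12 is 2582 × 12 = 30984 mm.
Intermediate landings: 6 × 1800 = 10800 mm.
Total developed length = 30984 + 10800 = 41784 mm.

41784 mm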